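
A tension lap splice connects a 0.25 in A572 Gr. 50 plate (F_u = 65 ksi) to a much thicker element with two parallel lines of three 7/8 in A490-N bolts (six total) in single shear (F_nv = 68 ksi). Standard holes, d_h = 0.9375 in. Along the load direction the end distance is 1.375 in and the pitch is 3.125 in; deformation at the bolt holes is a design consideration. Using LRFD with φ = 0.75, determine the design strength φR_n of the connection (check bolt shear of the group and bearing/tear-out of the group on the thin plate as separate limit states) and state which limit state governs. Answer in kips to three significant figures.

Bolt shear: A_b = π·0.875²/4 = 0.6013 in²; R_n = 68 × 0.6013 × 6 × 1 = 245.3 kips → 0.75 × 245.3 = 184 kips.
Bearing (1.2 l_c t F_u ≤ 2.4 d t F_u): upper limit = 2.4·0.875·0.25·65 = 34.12 kips.
  Edge l_c = 1.375 − 0.9375/2 = 0.9062 → r_n = 17.67 kips; interior l_c = 3.125 − 0.9375 = 2.188 → r_n = 34.12 kips.
  R_n,bearing = 2·17.67 + 4·34.12 = 171.8 kips → 0.75 × 171.8 = 129 kips.
Bearing governs: 129 kips.

129 kips (bearing governs)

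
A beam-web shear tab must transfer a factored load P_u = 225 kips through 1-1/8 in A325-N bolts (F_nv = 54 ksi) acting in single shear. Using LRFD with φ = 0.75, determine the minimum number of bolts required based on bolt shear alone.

A_b = π·1.125²/4 = 0.994 in².
Per-bolt design strength φR_n = 0.75 × 54 × 0.994 × 1 = 40.26 kips.
n ≥ 225 / 40.26 = 5.589 → use 6 bolts.

6 bolts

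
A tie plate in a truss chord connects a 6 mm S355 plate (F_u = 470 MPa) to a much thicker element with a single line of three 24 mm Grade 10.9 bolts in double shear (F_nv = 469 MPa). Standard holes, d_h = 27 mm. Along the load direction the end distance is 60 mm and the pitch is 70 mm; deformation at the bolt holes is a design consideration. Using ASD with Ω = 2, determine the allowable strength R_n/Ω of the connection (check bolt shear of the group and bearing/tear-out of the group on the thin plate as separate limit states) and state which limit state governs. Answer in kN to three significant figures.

Bolt shear: A_b = π·24²/4 = 452.4 mm²; R_n = 469 × 452.4 × 3 × 2 / 1000 = 1273 kN → 1273 / 2 = 637 kN.
Bearing (1.2 l_c t F_u ≤ 2.4 d t F_u): upper limit = 2.4·24·6·470 / 1000 = 162.4 kN.
  Edge l_c = 60 − 27/2 = 46.5 → r_n = 157.4 kN; interior l_c = 70 − 27 = 43 → r_n = 145.5 kN.
  R_n,bearing = 1·157.4 + 2·145.5 = 448.4 kN → 448.4 / 2 = 224 kN.
Bearing governs: 224 kN.

224 kN (bearing governs)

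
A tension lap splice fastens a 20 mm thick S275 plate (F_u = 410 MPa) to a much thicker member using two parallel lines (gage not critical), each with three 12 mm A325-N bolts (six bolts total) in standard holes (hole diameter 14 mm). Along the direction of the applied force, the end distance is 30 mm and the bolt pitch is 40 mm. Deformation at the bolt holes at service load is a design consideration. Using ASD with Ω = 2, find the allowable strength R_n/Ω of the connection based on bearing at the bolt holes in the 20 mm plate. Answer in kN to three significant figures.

Per bolt r_n = 1.2 l_c t F_u ≤ 2.4 d t F_u; upper limit = 2.4 × 12 × 20 × 410 / 1000 = 236.2 kN.
Edge bolt: l_c = 30 − 14/2 = 23 mm → 1.2 × 23 × 20 × 410 / 1000 = 226.3 → r_n = 226.3 kN.
Interior bolts: l_c = 40 − 14 = 26 mm → 1.2 × 26 × 20 × 410 / 1000 = 255.8 → r_n = 236.2 kN.
R_n = 2 × 226.3 + 4 × 236.2 = 1397 kN.
Allowable strength R_n/Ω = 1397 / 2 = 699 kN.

699 kN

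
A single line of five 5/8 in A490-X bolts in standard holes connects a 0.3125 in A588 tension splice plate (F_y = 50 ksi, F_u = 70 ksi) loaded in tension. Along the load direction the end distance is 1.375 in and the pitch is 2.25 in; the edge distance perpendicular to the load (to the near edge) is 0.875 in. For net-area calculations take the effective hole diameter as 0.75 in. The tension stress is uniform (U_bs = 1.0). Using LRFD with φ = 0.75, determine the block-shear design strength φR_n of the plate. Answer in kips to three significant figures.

77.1 kips

Shear plane L_v = 1.375 + 4·2.25 = 10.38 in; A_gv = 10.38 × 0.3125 = 3.242 in².
A_nv = (10.38 − 4.5·0.75) × 0.3125 = 2.188 in².
A_nt = (0.875 − 0.5·0.75) × 0.3125 = 0.1562 in².
0.6 F_u A_nv = 91.88 kips; 0.6 F_y A_gv = 97.27 kips → shear rupture governs the shear term.
R_n = 91.88 + 1.0 × 70 × 0.1562 = 102.8 kips.
Design strength φR_n = 0.75 × 102.8 = 77.1 kips.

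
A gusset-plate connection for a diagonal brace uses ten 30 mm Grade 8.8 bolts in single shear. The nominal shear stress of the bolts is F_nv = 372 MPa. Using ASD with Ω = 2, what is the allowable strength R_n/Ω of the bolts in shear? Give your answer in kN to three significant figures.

A_b = π × 30² / 4 = 706.9 mm².
R_n = F_nv · A_b · n · n_s = 372 × 706.9 × 10 × 1 / 1000 = 2630 kN.
Allowable strength R_n/Ω = 2630 / 2 = 1310 kN.

1310 kN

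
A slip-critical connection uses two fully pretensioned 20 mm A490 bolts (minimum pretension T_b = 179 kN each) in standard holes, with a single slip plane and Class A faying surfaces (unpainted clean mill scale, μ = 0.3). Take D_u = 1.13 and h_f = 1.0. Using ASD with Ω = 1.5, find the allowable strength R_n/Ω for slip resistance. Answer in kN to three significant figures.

R_n = μ · D_u · h_f · T_b · n_s · n_b = 0.3 × 1.13 × 1.0 × 179 × 1 × 2 = 121.4 kN.
Allowable strength R_n/Ω = 121.4 / 1.5 = 80.9 kN.

80.9 kN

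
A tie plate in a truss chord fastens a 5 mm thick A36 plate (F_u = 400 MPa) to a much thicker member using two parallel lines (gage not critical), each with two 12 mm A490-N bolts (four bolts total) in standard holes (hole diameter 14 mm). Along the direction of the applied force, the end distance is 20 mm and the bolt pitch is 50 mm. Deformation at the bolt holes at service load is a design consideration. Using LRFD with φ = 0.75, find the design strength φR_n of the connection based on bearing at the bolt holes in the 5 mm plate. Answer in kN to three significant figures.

133 kN

Per bolt r_n = 1.2 l_c t F_u ≤ 2.4 d t F_u; upper limit = 2.4 × 12 × 5 × 400 / 1000 = 57.6 kN.
Edge bolt: l_c = 20 − 14/2 = 13 mm → 1.2 × 13 × 5 × 400 / 1000 = 31.2 → r_n = 31.2 kN.
Interior bolts: l_c = 50 − 14 = 36 mm → 1.2 × 36 × 5 × 400 / 1000 = 86.4 → r_n = 57.6 kN.
R_n = 2 × 31.2 + 2 × 57.6 = 177.6 kN.
Design strength φR_n = 0.75 × 177.6 = 133 kN.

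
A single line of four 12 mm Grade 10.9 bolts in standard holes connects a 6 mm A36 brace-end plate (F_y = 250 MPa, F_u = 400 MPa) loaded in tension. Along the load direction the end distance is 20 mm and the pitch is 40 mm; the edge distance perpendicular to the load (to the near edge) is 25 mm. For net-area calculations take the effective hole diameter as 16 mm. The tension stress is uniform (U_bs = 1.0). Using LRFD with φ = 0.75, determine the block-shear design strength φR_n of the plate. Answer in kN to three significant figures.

121 kN

Shear plane L_v = 20 + 3·40 = 140 mm; A_gv = 140 × 6 = 840 mm².
A_nv = (140 − 3.5·16) × 6 = 504 mm².
A_nt = (25 − 0.5·16) × 6 = 102 mm².
0.6 F_u A_nv = 121 kN; 0.6 F_y A_gv = 126 kN → shear rupture governs the shear term.
R_n = 121 + 1.0 × 400 × 102 / 1000 = 161.8 kN.
Design strength φR_n = 0.75 × 161.8 = 121 kN.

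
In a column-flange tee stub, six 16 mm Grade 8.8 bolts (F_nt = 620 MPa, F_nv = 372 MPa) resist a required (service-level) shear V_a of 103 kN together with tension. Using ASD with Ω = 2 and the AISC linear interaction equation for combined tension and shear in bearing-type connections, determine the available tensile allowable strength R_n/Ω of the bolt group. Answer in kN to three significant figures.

A_b = π·16²/4 = 201.1 mm²; f_rv = 103 × 1000 / (6 × 201.1) = 85.38 MPa.
F'_nt = 1.3 F_nt − (Ω F_nt / F_nv) f_rv = 1.3·620 − (2·620/372)·85.38 = 521.4 MPa, capped at F_nt → F'_nt = 521.4 MPa.
R_n = F'_nt · A_b · n = 521.4 × 201.1 × 6 / 1000 = 629 kN.
Allowable strength R_n/Ω = 629 / 2 = 315 kN.

315 kN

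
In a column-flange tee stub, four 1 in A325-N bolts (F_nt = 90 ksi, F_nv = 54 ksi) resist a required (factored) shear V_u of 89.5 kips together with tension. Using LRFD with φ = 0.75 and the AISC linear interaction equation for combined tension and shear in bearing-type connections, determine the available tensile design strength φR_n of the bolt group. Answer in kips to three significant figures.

127 kips

A_b = π·1²/4 = 0.7854 in²; f_rv = 89.5 / (4 × 0.7854) = 28.49 ksi.
F'_nt = 1.3 F_nt − (F_nt / φF_nv) f_rv = 1.3·90 − (90/(0.75·54))·28.49 = 53.69 ksi, capped at F_nt → F'_nt = 53.69 ksi.
R_n = F'_nt · A_b · n = 53.69 × 0.7854 × 4 = 168.7 kips.
Design strength φR_n = 0.75 × 168.7 = 127 kips.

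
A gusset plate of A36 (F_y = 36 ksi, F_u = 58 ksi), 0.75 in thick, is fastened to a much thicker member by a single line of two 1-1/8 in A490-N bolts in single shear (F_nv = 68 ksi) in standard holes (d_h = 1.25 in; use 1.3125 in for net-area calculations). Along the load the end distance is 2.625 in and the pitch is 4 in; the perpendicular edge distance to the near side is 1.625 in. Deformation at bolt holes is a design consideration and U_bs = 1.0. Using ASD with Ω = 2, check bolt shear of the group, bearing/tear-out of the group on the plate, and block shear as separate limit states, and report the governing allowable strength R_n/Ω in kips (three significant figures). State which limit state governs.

67.6 kips (bolt shear governs)

Bolt shear: A_b = π·1.125²/4 = 0.994 in²; R_n = 68 × 0.994 × 2 × 1 = 135.2 kips → 135.2 / 2 = 67.6 kips.
Bearing: edge l_c = 2, r_n = 104.4 kips; interior l_c = 2.75, r_n = 117.4 kips; R_n = 104.4 + 1·117.4 = 221.8 kips → 111 kips.
Block shear: A_gv = 4.969, A_nv = 3.492, A_nt = 0.7266 in²; R_n = min(0.6F_uA_nv, 0.6F_yA_gv) + U_bs·F_u·A_nt = 149.5 kips → 74.7 kips.
Bolt shear governs: 67.6 kips.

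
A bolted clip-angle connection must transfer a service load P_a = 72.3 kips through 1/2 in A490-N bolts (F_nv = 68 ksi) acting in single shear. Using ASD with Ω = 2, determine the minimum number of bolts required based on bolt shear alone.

A_b = π·0.5²/4 = 0.1963 in².
Per-bolt allowable strength R_n/Ω = 68 × 0.1963 × 1 / 2 = 6.676 kips.
n ≥ 72.3 / 6.676 = 10.83 → use 11 bolts.

11 bolts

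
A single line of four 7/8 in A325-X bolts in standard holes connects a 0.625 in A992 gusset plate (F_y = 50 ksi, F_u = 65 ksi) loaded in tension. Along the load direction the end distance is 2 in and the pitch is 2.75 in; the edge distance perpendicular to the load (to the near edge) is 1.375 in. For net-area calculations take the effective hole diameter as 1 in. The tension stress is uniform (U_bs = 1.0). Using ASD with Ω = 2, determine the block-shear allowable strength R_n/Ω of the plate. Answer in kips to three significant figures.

Shear plane L_v = 2 + 3·2.75 = 10.25 in; A_gv = 10.25 × 0.625 = 6.406 in².
A_nv = (10.25 − 3.5·1) × 0.625 = 4.219 in².
A_nt = (1.375 − 0.5·1) × 0.625 = 0.5469 in².
0.6 F_u A_nv = 164.5 kips; 0.6 F_y A_gv = 192.2 kips → shear rupture governs the shear term.
R_n = 164.5 + 1.0 × 65 × 0.5469 = 200.1 kips.
Allowable strength R_n/Ω = 200.1 / 2 = 100 kips.

100 kips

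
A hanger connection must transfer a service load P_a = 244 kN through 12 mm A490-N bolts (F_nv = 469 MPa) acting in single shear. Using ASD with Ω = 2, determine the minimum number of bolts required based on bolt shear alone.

10 bolts

A_b = π·12²/4 = 113.1 mm².
Per-bolt allowable strength R_n/Ω = 469 × 113.1 × 1 / 1000 / 2 = 26.52 kN.
n ≥ 244 / 26.52 = 9.2 → use 10 bolts.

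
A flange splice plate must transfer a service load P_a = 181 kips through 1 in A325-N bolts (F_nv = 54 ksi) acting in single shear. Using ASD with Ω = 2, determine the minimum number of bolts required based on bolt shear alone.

9 bolts

A_b = π·1²/4 = 0.7854 in².
Per-bolt allowable strength R_n/Ω = 54 × 0.7854 × 1 / 2 = 21.21 kips.
n ≥ 181 / 21.21 = 8.535 → use 9 bolts.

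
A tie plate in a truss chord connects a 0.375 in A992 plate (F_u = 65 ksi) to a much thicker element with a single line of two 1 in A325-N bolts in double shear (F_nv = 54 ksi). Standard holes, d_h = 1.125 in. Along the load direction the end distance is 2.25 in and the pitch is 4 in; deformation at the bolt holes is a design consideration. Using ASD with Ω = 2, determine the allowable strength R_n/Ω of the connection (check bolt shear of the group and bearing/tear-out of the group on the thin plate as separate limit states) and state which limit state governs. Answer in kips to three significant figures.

53.9 kips (bearing governs)

Bolt shear: A_b = π·1²/4 = 0.7854 in²; R_n = 54 × 0.7854 × 2 × 2 = 169.6 kips → 169.6 / 2 = 84.8 kips.
Bearing (1.2 l_c t F_u ≤ 2.4 d t F_u): upper limit = 2.4·1·0.375·65 = 58.5 kips.
  Edge l_c = 2.25 − 1.125/2 = 1.688 → r_n = 49.36 kips; interior l_c = 4 − 1.125 = 2.875 → r_n = 58.5 kips.
  R_n,bearing = 1·49.36 + 1·58.5 = 107.9 kips → 107.9 / 2 = 53.9 kips.
Bearing governs: 53.9 kips.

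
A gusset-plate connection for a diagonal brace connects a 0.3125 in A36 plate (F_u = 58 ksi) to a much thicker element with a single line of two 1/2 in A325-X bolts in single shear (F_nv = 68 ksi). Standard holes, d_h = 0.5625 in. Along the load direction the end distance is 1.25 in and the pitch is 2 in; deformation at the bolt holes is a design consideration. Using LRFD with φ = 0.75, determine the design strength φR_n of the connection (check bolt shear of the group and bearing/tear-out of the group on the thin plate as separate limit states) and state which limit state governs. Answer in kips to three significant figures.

20 kips (bolt shear governs)

Bolt shear: A_b = π·0.5²/4 = 0.1963 in²; R_n = 68 × 0.1963 × 2 × 1 = 26.7 kips → 0.75 × 26.7 = 20 kips.
Bearing (1.2 l_c t F_u ≤ 2.4 d t F_u): upper limit = 2.4·0.5·0.3125·58 = 21.75 kips.
  Edge l_c = 1.25 − 0.5625/2 = 0.9688 → r_n = 21.07 kips; interior l_c = 2 − 0.5625 = 1.438 → r_n = 21.75 kips.
  R_n,bearing = 1·21.07 + 1·21.75 = 42.82 kips → 0.75 × 42.82 = 32.1 kips.
Bolt shear governs: 20 kips.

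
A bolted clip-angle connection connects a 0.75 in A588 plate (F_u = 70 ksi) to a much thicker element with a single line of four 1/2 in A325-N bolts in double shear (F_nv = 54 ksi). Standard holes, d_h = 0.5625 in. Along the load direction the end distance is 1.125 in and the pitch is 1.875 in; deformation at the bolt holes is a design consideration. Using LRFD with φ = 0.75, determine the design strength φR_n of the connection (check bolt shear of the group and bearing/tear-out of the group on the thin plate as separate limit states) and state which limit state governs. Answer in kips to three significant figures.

Bolt shear: A_b = π·0.5²/4 = 0.1963 in²; R_n = 54 × 0.1963 × 4 × 2 = 84.82 kips → 0.75 × 84.82 = 63.6 kips.
Bearing (1.2 l_c t F_u ≤ 2.4 d t F_u): upper limit = 2.4·0.5·0.75·70 = 63 kips.
  Edge l_c = 1.125 − 0.5625/2 = 0.8438 → r_n = 53.16 kips; interior l_c = 1.875 − 0.5625 = 1.312 → r_n = 63 kips.
  R_n,bearing = 1·53.16 + 3·63 = 242.2 kips → 0.75 × 242.2 = 182 kips.
Bolt shear governs: 63.6 kips.

63.6 kips (bolt shear governs)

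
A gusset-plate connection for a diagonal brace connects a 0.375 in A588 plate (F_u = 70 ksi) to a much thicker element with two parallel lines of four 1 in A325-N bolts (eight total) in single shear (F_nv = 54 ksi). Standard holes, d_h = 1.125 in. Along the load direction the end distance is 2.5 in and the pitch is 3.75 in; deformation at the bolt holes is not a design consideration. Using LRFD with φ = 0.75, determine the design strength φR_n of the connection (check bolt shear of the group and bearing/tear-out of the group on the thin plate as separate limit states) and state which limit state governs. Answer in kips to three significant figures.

Bolt shear: A_b = π·1²/4 = 0.7854 in²; R_n = 54 × 0.7854 × 8 × 1 = 339.3 kips → 0.75 × 339.3 = 254 kips.
Bearing (1.5 l_c t F_u ≤ 3.0 d t F_u): upper limit = 3.0·1·0.375·70 = 78.75 kips.
  Edge l_c = 2.5 − 1.125/2 = 1.938 → r_n = 76.29 kips; interior l_c = 3.75 − 1.125 = 2.625 → r_n = 78.75 kips.
  R_n,bearing = 2·76.29 + 6·78.75 = 625.1 kips → 0.75 × 625.1 = 469 kips.
Bolt shear governs: 254 kips.

254 kips (bolt shear governs)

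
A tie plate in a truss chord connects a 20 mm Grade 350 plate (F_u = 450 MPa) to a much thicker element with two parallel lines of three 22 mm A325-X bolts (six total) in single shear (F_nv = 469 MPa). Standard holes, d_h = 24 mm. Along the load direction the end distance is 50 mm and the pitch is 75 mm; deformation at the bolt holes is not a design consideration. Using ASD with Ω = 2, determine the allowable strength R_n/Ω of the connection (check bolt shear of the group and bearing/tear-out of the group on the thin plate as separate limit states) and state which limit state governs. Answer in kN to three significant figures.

Bolt shear: A_b = π·22²/4 = 380.1 mm²; R_n = 469 × 380.1 × 6 × 1 / 1000 = 1070 kN → 1070 / 2 = 535 kN.
Bearing (1.5 l_c t F_u ≤ 3.0 d t F_u): upper limit = 3.0·22·20·450 / 1000 = 594 kN.
  Edge l_c = 50 − 24/2 = 38 → r_n = 513 kN; interior l_c = 75 − 24 = 51 → r_n = 594 kN.
  R_n,bearing = 2·513 + 4·594 = 3402 kN → 3402 / 2 = 1700 kN.
Bolt shear governs: 535 kN.

535 kN (bolt shear governs)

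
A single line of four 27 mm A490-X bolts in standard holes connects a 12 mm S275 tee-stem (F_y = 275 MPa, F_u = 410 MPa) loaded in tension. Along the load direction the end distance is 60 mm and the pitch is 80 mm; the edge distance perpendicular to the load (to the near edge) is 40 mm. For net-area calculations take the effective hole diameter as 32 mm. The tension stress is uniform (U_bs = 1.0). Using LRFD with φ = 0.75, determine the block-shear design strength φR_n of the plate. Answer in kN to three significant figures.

505 kN

Shear plane L_v = 60 + 3·80 = 300 mm; A_gv = 300 × 12 = 3600 mm².
A_nv = (300 − 3.5·32) × 12 = 2256 mm².
A_nt = (40 − 0.5·32) × 12 = 288 mm².
0.6 F_u A_nv = 555 kN; 0.6 F_y A_gv = 594 kN → shear rupture governs the shear term.
R_n = 555 + 1.0 × 410 × 288 / 1000 = 673.1 kN.
Design strength φR_n = 0.75 × 673.1 = 505 kN.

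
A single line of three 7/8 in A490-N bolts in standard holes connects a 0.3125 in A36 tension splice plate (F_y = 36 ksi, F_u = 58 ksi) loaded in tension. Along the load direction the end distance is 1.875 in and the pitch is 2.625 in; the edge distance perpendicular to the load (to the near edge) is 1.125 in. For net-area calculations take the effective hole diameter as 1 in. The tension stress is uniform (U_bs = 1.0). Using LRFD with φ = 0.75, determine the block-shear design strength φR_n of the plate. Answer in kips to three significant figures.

Shear plane L_v = 1.875 + 2·2.625 = 7.125 in; A_gv = 7.125 × 0.3125 = 2.227 in².
A_nv = (7.125 − 2.5·1) × 0.3125 = 1.445 in².
A_nt = (1.125 − 0.5·1) × 0.3125 = 0.1953 in².
0.6 F_u A_nv = 50.3 kips; 0.6 F_y A_gv = 48.09 kips → shear yielding governs the shear term.
R_n = 48.09 + 1.0 × 58 × 0.1953 = 59.42 kips.
Design strength φR_n = 0.75 × 59.42 = 44.6 kips.

44.6 kips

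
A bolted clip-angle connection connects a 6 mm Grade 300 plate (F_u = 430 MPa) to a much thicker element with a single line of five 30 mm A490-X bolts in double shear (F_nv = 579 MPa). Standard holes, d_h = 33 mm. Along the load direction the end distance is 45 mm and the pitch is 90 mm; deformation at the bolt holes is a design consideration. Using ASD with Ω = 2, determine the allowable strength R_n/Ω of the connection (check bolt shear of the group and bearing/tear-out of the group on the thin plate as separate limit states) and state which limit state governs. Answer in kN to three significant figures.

Bolt shear: A_b = π·30²/4 = 706.9 mm²; R_n = 579 × 706.9 × 5 × 2 / 1000 = 4093 kN → 4093 / 2 = 2050 kN.
Bearing (1.2 l_c t F_u ≤ 2.4 d t F_u): upper limit = 2.4·30·6·430 / 1000 = 185.8 kN.
  Edge l_c = 45 − 33/2 = 28.5 → r_n = 88.24 kN; interior l_c = 90 − 33 = 57 → r_n = 176.5 kN.
  R_n,bearing = 1·88.24 + 4·176.5 = 794.1 kN → 794.1 / 2 = 397 kN.
Bearing governs: 397 kN.

397 kN (bearing governs)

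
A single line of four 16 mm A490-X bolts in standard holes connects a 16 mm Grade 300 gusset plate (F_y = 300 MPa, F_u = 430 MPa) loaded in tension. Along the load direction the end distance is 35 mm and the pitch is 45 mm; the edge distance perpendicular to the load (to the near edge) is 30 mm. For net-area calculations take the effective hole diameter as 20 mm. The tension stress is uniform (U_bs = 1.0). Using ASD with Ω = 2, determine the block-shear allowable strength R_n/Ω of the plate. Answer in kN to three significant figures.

275 kN

Shear plane L_v = 35 + 3·45 = 170 mm; A_gv = 170 × 16 = 2720 mm².
A_nv = (170 − 3.5·20) × 16 = 1600 mm².
A_nt = (30 − 0.5·20) × 16 = 320 mm².
0.6 F_u A_nv = 412.8 kN; 0.6 F_y A_gv = 489.6 kN → shear rupture governs the shear term.
R_n = 412.8 + 1.0 × 430 × 320 / 1000 = 550.4 kN.
Allowable strength R_n/Ω = 550.4 / 2 = 275 kN.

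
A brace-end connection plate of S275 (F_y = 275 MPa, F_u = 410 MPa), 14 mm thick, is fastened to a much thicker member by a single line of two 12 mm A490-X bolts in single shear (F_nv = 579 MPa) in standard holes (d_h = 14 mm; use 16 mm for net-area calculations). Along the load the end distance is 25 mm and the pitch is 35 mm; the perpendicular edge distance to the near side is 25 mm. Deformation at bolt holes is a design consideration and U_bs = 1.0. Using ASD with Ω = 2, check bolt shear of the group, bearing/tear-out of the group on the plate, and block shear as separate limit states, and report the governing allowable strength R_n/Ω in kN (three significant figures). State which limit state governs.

Bolt shear: A_b = π·12²/4 = 113.1 mm²; R_n = 579 × 113.1 × 2 × 1 / 1000 = 131 kN → 131 / 2 = 65.5 kN.
Bearing: edge l_c = 18, r_n = 124 kN; interior l_c = 21, r_n = 144.6 kN; R_n = 124 + 1·144.6 = 268.6 kN → 134 kN.
Block shear: A_gv = 840, A_nv = 504, A_nt = 238 mm²; R_n = min(0.6F_uA_nv, 0.6F_yA_gv) + U_bs·F_u·A_nt = 221.6 kN → 111 kN.
Bolt shear governs: 65.5 kN.

65.5 kN (bolt shear governs)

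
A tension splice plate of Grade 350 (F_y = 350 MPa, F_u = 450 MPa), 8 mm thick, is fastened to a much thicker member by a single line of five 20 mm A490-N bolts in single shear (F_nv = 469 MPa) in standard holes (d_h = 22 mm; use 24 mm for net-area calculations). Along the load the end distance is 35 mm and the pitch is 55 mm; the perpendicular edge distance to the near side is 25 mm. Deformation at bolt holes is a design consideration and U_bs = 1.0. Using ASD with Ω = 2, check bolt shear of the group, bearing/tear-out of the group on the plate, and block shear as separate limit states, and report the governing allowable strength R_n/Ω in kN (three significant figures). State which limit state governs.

182 kN (block shear governs)

Bolt shear: A_b = π·20²/4 = 314.2 mm²; R_n = 469 × 314.2 × 5 × 1 / 1000 = 736.7 kN → 736.7 / 2 = 368 kN.
Bearing: edge l_c = 24, r_n = 103.7 kN; interior l_c = 33, r_n = 142.6 kN; R_n = 103.7 + 4·142.6 = 673.9 kN → 337 kN.
Block shear: A_gv = 2040, A_nv = 1176, A_nt = 104 mm²; R_n = min(0.6F_uA_nv, 0.6F_yA_gv) + U_bs·F_u·A_nt = 364.3 kN → 182 kN.
Block shear governs: 182 kN.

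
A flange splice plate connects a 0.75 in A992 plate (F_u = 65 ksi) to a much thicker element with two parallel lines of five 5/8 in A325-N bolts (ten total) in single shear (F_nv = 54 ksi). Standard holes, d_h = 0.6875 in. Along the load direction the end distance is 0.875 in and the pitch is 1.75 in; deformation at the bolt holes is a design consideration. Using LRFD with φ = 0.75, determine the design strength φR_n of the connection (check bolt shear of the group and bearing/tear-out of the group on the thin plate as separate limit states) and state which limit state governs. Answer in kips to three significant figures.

Bolt shear: A_b = π·0.625²/4 = 0.3068 in²; R_n = 54 × 0.3068 × 10 × 1 = 165.7 kips → 0.75 × 165.7 = 124 kips.
Bearing (1.2 l_c t F_u ≤ 2.4 d t F_u): upper limit = 2.4·0.625·0.75·65 = 73.12 kips.
  Edge l_c = 0.875 − 0.6875/2 = 0.5312 → r_n = 31.08 kips; interior l_c = 1.75 − 0.6875 = 1.062 → r_n = 62.16 kips.
  R_n,bearing = 2·31.08 + 8·62.16 = 559.4 kips → 0.75 × 559.4 = 420 kips.
Bolt shear governs: 124 kips.

124 kips (bolt shear governs)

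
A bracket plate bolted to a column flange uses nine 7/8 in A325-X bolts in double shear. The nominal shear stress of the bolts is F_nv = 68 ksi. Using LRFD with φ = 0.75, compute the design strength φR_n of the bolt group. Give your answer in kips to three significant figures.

552 kips

A_b = π × 0.875² / 4 = 0.6013 in².
R_n = F_nv · A_b · n · n_s = 68 × 0.6013 × 9 × 2 = 736 kips.
Design strength φR_n = 0.75 × 736 = 552 kips.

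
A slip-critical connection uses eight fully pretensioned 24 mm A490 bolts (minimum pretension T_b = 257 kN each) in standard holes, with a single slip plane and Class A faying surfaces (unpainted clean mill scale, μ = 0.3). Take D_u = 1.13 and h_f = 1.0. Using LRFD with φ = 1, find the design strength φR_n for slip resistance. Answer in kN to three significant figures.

697 kN

R_n = μ · D_u · h_f · T_b · n_s · n_b = 0.3 × 1.13 × 1.0 × 257 × 1 × 8 = 697 kN.
Design strength φR_n = 1 × 697 = 697 kN.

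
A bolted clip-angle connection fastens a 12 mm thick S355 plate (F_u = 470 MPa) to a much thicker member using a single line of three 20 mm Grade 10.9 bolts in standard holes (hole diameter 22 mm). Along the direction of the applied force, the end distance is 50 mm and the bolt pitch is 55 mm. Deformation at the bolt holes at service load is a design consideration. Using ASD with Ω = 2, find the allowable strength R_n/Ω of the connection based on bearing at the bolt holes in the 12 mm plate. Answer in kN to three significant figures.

355 kN

Per bolt r_n = 1.2 l_c t F_u ≤ 2.4 d t F_u; upper limit = 2.4 × 20 × 12 × 470 / 1000 = 270.7 kN.
Edge bolt: l_c = 50 − 22/2 = 39 mm → 1.2 × 39 × 12 × 470 / 1000 = 264 → r_n = 264 kN.
Interior bolts: l_c = 55 − 22 = 33 mm → 1.2 × 33 × 12 × 470 / 1000 = 223.3 → r_n = 223.3 kN.
R_n = 1 × 264 + 2 × 223.3 = 710.6 kN.
Allowable strength R_n/Ω = 710.6 / 2 = 355 kN.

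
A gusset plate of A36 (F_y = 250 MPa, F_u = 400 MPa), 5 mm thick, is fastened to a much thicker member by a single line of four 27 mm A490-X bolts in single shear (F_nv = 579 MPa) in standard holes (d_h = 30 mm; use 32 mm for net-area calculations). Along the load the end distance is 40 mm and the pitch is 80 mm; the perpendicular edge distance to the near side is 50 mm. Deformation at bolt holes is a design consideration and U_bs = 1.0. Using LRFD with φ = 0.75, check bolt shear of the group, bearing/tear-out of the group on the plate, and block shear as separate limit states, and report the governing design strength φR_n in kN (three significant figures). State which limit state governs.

202 kN (block shear governs)

Bolt shear: A_b = π·27²/4 = 572.6 mm²; R_n = 579 × 572.6 × 4 × 1 / 1000 = 1326 kN → 0.75 × 1326 = 995 kN.
Bearing: edge l_c = 25, r_n = 60 kN; interior l_c = 50, r_n = 120 kN; R_n = 60 + 3·120 = 420 kN → 315 kN.
Block shear: A_gv = 1400, A_nv = 840, A_nt = 170 mm²; R_n = min(0.6F_uA_nv, 0.6F_yA_gv) + U_bs·F_u·A_nt = 269.6 kN → 202 kN.
Block shear governs: 202 kN.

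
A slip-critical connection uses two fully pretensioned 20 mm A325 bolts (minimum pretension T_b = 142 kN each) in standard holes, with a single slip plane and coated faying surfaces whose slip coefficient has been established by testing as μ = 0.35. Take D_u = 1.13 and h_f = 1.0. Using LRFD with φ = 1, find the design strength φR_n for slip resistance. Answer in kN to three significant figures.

R_n = μ · D_u · h_f · T_b · n_s · n_b = 0.35 × 1.13 × 1.0 × 142 × 1 × 2 = 112.3 kN.
Design strength φR_n = 1 × 112.3 = 112 kN.

112 kN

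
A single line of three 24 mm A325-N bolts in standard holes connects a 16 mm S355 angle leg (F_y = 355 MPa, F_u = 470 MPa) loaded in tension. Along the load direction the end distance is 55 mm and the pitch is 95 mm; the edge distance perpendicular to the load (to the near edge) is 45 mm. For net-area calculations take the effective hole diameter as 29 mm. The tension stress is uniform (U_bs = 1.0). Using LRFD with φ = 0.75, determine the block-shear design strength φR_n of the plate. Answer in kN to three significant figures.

Shear plane L_v = 55 + 2·95 = 245 mm; A_gv = 245 × 16 = 3920 mm².
A_nv = (245 − 2.5·29) × 16 = 2760 mm².
A_nt = (45 − 0.5·29) × 16 = 488 mm².
0.6 F_u A_nv = 778.3 kN; 0.6 F_y A_gv = 835 kN → shear rupture governs the shear term.
R_n = 778.3 + 1.0 × 470 × 488 / 1000 = 1008 kN.
Design strength φR_n = 0.75 × 1008 = 756 kN.

756 kN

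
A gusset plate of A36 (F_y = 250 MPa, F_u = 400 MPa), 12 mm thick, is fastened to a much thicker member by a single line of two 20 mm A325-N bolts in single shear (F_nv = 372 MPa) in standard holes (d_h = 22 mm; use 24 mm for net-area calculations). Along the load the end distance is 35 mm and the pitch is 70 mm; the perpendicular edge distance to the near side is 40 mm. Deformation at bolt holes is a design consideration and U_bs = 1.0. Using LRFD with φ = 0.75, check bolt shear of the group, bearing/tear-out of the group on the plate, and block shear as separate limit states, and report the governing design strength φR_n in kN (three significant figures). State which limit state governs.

Bolt shear: A_b = π·20²/4 = 314.2 mm²; R_n = 372 × 314.2 × 2 × 1 / 1000 = 233.7 kN → 0.75 × 233.7 = 175 kN.
Bearing: edge l_c = 24, r_n = 138.2 kN; interior l_c = 48, r_n = 230.4 kN; R_n = 138.2 + 1·230.4 = 368.6 kN → 276 kN.
Block shear: A_gv = 1260, A_nv = 828, A_nt = 336 mm²; R_n = min(0.6F_uA_nv, 0.6F_yA_gv) + U_bs·F_u·A_nt = 323.4 kN → 243 kN.
Bolt shear governs: 175 kN.

175 kN (bolt shear governs)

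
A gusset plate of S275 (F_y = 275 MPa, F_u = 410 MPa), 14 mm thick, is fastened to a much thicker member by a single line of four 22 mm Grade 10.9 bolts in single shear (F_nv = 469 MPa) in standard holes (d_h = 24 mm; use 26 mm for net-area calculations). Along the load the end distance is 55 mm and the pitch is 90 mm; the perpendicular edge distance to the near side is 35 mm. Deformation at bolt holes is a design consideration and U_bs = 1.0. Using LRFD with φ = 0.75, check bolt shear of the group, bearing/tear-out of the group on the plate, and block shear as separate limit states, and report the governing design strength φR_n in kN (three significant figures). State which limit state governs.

Bolt shear: A_b = π·22²/4 = 380.1 mm²; R_n = 469 × 380.1 × 4 × 1 / 1000 = 713.1 kN → 0.75 × 713.1 = 535 kN.
Bearing: edge l_c = 43, r_n = 296.2 kN; interior l_c = 66, r_n = 303.1 kN; R_n = 296.2 + 3·303.1 = 1205 kN → 904 kN.
Block shear: A_gv = 4550, A_nv = 3276, A_nt = 308 mm²; R_n = min(0.6F_uA_nv, 0.6F_yA_gv) + U_bs·F_u·A_nt = 877 kN → 658 kN.
Bolt shear governs: 535 kN.

535 kN (bolt shear governs)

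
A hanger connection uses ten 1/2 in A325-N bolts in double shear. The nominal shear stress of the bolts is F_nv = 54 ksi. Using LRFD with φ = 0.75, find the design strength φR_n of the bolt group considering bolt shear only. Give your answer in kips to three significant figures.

A_b = π × 0.5² / 4 = 0.1963 in².
R_n = F_nv · A_b · n · n_s = 54 × 0.1963 × 10 × 2 = 212.1 kips.
Design strength φR_n = 0.75 × 212.1 = 159 kips.

159 kips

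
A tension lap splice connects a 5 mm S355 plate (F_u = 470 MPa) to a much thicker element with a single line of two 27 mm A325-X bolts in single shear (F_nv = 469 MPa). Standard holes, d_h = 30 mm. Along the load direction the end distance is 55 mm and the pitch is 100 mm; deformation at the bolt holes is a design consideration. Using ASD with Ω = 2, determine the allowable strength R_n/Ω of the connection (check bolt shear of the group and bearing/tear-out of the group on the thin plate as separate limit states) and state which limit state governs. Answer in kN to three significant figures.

133 kN (bearing governs)

Bolt shear: A_b = π·27²/4 = 572.6 mm²; R_n = 469 × 572.6 × 2 × 1 / 1000 = 537.1 kN → 537.1 / 2 = 269 kN.
Bearing (1.2 l_c t F_u ≤ 2.4 d t F_u): upper limit = 2.4·27·5·470 / 1000 = 152.3 kN.
  Edge l_c = 55 − 30/2 = 40 → r_n = 112.8 kN; interior l_c = 100 − 30 = 70 → r_n = 152.3 kN.
  R_n,bearing = 1·112.8 + 1·152.3 = 265.1 kN → 265.1 / 2 = 133 kN.
Bearing governs: 133 kN.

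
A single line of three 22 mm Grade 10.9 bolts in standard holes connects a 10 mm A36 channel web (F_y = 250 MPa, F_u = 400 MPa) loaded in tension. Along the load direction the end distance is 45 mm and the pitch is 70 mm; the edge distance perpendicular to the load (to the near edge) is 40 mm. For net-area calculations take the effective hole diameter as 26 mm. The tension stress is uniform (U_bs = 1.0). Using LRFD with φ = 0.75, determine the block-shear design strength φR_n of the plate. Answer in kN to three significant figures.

Shear plane L_v = 45 + 2·70 = 185 mm; A_gv = 185 × 10 = 1850 mm².
A_nv = (185 − 2.5·26) × 10 = 1200 mm².
A_nt = (40 − 0.5·26) × 10 = 270 mm².
0.6 F_u A_nv = 288 kN; 0.6 F_y A_gv = 277.5 kN → shear yielding governs the shear term.
R_n = 277.5 + 1.0 × 400 × 270 / 1000 = 385.5 kN.
Design strength φR_n = 0.75 × 385.5 = 289 kN.

289 kN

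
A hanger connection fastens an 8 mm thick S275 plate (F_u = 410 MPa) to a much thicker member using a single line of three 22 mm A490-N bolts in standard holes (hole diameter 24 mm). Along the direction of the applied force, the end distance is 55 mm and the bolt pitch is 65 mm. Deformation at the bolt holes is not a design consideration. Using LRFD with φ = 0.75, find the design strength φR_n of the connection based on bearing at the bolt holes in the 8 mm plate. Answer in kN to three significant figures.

Per bolt r_n = 1.5 l_c t F_u ≤ 3.0 d t F_u; upper limit = 3.0 × 22 × 8 × 410 / 1000 = 216.5 kN.
Edge bolt: l_c = 55 − 24/2 = 43 mm → 1.5 × 43 × 8 × 410 / 1000 = 211.6 → r_n = 211.6 kN.
Interior bolts: l_c = 65 − 24 = 41 mm → 1.5 × 41 × 8 × 410 / 1000 = 201.7 → r_n = 201.7 kN.
R_n = 1 × 211.6 + 2 × 201.7 = 615 kN.
Design strength φR_n = 0.75 × 615 = 461 kN.

461 kN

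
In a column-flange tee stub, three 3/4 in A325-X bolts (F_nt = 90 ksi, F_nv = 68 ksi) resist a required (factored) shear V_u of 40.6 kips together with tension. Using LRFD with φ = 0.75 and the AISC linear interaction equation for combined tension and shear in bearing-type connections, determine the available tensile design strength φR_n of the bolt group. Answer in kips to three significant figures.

A_b = π·0.75²/4 = 0.4418 in²; f_rv = 40.6 / (3 × 0.4418) = 30.63 ksi.
F'_nt = 1.3 F_nt − (F_nt / φF_nv) f_rv = 1.3·90 − (90/(0.75·68))·30.63 = 62.94 ksi, capped at F_nt → F'_nt = 62.94 ksi.
R_n = F'_nt · A_b · n = 62.94 × 0.4418 × 3 = 83.42 kips.
Design strength φR_n = 0.75 × 83.42 = 62.6 kips.

62.6 kips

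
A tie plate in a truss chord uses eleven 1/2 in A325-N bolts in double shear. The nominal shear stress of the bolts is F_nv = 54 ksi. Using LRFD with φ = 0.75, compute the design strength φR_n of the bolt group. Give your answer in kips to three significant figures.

A_b = π × 0.5² / 4 = 0.1963 in².
R_n = F_nv · A_b · n · n_s = 54 × 0.1963 × 11 × 2 = 233.3 kips.
Design strength φR_n = 0.75 × 233.3 = 175 kips.

175 kips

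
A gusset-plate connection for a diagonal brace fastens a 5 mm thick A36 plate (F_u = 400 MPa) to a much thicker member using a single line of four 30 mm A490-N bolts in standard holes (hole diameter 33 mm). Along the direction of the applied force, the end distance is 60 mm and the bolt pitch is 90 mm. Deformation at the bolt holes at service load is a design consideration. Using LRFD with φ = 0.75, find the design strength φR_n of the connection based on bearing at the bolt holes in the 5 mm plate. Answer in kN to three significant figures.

386 kN

Per bolt r_n = 1.2 l_c t F_u ≤ 2.4 d t F_u; upper limit = 2.4 × 30 × 5 × 400 / 1000 = 144 kN.
Edge bolt: l_c = 60 − 33/2 = 43.5 mm → 1.2 × 43.5 × 5 × 400 / 1000 = 104.4 → r_n = 104.4 kN.
Interior bolts: l_c = 90 − 33 = 57 mm → 1.2 × 57 × 5 × 400 / 1000 = 136.8 → r_n = 136.8 kN.
R_n = 1 × 104.4 + 3 × 136.8 = 514.8 kN.
Design strength φR_n = 0.75 × 514.8 = 386 kN.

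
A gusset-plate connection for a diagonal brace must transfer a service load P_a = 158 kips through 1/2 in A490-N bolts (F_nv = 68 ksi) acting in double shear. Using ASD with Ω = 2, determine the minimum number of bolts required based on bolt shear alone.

12 bolts

A_b = π·0.5²/4 = 0.1963 in².
Per-bolt allowable strength R_n/Ω = 68 × 0.1963 × 2 / 2 = 13.35 kips.
n ≥ 158 / 13.35 = 11.83 → use 12 bolts.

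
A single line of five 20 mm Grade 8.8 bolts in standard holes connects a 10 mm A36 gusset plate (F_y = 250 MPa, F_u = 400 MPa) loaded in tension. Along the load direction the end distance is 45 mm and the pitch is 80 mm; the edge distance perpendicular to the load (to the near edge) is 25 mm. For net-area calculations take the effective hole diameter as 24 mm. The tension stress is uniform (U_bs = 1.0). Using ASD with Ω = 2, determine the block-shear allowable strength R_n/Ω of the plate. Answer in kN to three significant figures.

Shear plane L_v = 45 + 4·80 = 365 mm; A_gv = 365 × 10 = 3650 mm².
A_nv = (365 − 4.5·24) × 10 = 2570 mm².
A_nt = (25 − 0.5·24) × 10 = 130 mm².
0.6 F_u A_nv = 616.8 kN; 0.6 F_y A_gv = 547.5 kN → shear yielding governs the shear term.
R_n = 547.5 + 1.0 × 400 × 130 / 1000 = 599.5 kN.
Allowable strength R_n/Ω = 599.5 / 2 = 300 kN.

300 kN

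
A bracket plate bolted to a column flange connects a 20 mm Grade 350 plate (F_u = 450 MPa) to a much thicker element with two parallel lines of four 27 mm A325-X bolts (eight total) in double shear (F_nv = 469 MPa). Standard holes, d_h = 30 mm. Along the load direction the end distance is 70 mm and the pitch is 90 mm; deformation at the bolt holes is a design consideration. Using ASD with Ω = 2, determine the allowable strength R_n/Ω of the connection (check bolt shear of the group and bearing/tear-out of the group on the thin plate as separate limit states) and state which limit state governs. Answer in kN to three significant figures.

Bolt shear: A_b = π·27²/4 = 572.6 mm²; R_n = 469 × 572.6 × 8 × 2 / 1000 = 4296 kN → 4296 / 2 = 2150 kN.
Bearing (1.2 l_c t F_u ≤ 2.4 d t F_u): upper limit = 2.4·27·20·450 / 1000 = 583.2 kN.
  Edge l_c = 70 − 30/2 = 55 → r_n = 583.2 kN; interior l_c = 90 − 30 = 60 → r_n = 583.2 kN.
  R_n,bearing = 2·583.2 + 6·583.2 = 4666 kN → 4666 / 2 = 2330 kN.
Bolt shear governs: 2150 kN.

2150 kN (bolt shear governs)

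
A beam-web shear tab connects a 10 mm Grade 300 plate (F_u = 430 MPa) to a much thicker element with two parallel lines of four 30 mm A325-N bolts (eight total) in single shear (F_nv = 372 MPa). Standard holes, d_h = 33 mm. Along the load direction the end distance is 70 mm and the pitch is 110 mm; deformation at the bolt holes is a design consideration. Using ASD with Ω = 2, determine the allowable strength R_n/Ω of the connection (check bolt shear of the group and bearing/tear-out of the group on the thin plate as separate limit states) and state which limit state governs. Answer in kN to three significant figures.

1050 kN (bolt shear governs)

Bolt shear: A_b = π·30²/4 = 706.9 mm²; R_n = 372 × 706.9 × 8 × 1 / 1000 = 2104 kN → 2104 / 2 = 1050 kN.
Bearing (1.2 l_c t F_u ≤ 2.4 d t F_u): upper limit = 2.4·30·10·430 / 1000 = 309.6 kN.
  Edge l_c = 70 − 33/2 = 53.5 → r_n = 276.1 kN; interior l_c = 110 − 33 = 77 → r_n = 309.6 kN.
  R_n,bearing = 2·276.1 + 6·309.6 = 2410 kN → 2410 / 2 = 1200 kN.
Bolt shear governs: 1050 kN.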